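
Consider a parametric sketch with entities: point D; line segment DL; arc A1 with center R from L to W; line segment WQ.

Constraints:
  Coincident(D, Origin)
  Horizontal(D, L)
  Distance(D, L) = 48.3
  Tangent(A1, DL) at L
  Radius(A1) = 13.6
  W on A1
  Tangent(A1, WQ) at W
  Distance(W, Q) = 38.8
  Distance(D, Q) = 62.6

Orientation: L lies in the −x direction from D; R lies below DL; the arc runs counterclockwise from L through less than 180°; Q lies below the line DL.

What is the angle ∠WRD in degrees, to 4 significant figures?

156.7°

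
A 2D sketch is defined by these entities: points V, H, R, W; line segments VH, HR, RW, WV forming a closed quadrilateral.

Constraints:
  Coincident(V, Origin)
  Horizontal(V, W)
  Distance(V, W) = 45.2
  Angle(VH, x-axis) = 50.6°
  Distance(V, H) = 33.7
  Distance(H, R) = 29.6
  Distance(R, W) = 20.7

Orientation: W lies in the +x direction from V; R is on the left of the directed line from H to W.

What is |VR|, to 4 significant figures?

54.22

Checks: |HR| = 29.60 ✓; |RW| = 20.70 ✓.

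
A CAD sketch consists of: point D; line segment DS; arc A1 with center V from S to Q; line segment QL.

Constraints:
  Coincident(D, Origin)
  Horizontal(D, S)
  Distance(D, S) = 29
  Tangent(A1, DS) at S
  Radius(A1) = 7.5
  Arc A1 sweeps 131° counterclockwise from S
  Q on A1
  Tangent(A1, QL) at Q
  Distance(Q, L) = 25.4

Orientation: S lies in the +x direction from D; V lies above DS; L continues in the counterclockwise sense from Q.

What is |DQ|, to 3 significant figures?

36.8

D is at the origin; DS is horizontal with |DS| = 29.0 and S on the +x side, so S = (29.0, 0.00). Since A1 is tangent to DS there, VS ⟂ DS, so V = S + (0, 7.5) = (29.0, 7.50). On A1, S sits at bearing -90° from V; a 131° counterclockwise sweep puts Q at bearing 41°, so Q = V + 7.5·(cos 41°, sin 41°) = (34.7, 12.4). Then |DQ| = |Q − D| = 36.8.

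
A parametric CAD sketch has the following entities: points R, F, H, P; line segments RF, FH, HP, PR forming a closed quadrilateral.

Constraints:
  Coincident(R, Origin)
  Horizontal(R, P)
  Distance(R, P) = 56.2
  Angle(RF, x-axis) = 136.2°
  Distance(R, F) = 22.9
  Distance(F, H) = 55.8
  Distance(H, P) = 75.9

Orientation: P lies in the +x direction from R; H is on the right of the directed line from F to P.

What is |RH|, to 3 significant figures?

40.3

Checks: R.y = 0.00, P.y = 0.00 ✓; |FH| = 55.80 ✓; |HP| = 75.90 ✓.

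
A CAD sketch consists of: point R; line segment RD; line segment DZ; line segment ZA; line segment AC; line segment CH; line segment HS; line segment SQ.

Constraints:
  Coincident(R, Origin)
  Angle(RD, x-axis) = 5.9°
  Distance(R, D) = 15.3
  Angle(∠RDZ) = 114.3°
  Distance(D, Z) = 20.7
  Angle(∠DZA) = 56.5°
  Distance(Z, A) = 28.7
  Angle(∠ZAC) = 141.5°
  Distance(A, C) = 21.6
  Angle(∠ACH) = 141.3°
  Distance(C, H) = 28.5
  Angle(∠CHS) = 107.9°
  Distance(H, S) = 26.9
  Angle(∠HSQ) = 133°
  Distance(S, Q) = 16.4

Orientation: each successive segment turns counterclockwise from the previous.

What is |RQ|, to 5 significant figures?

38.023

R is at the origin; RD runs at 5.9° with length 15.3, so D = (15.219, 1.5727). ∠RDZ = 114.3° gives DZ at 71.600° from the x-axis; with |DZ| = 20.7, Z = (21.753, 21.214). ∠DZA = 56.5° gives ZA at -164.90° from the x-axis; with |ZA| = 28.7, A = (-5.9562, 13.738). ∠ZAC = 141.5° gives AC at -126.40° from the x-axis; with |AC| = 21.6, C = (-18.774, -3.6477). ∠ACH = 141.3° gives CH at -87.700° from the x-axis; with |CH| = 28.5, H = (-17.630, -32.125). ∠CHS = 107.9° gives HS at -15.600° from the x-axis; with |HS| = 26.9, S = (8.2788, -39.359). ∠HSQ = 133.0° gives SQ at 31.400° from the x-axis; with |SQ| = 16.4, Q = (22.277, -30.814). Then |RQ| = |Q − R| = 38.023.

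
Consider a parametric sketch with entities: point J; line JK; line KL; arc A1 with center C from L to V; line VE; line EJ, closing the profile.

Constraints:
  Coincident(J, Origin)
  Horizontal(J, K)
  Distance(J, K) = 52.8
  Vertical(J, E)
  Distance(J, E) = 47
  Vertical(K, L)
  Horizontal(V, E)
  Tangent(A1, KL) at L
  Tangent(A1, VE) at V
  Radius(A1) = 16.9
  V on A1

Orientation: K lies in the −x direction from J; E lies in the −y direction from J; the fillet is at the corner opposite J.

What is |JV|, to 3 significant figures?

59.1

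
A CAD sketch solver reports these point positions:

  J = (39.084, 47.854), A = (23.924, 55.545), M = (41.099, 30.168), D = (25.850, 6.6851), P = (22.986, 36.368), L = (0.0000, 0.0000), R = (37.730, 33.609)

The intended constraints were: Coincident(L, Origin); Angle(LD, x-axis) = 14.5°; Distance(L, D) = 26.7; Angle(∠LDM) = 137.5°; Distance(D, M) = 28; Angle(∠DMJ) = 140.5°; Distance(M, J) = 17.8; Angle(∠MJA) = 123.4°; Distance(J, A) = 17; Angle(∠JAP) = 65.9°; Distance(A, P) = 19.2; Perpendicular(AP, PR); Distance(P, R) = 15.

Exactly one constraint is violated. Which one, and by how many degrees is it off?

Perpendicular(AP, PR) — off by 7.80°.

L = (0.00, 0.00) ✓; LD at 14.50° ✓; |LD| = 26.70 ✓; ∠LDM = 137.5° ✓; |DM| = 28.00 ✓; ∠DMJ = 140.5° ✓; |MJ| = 17.80 ✓; ∠MJA = 123.4° ✓; |JA| = 17.00 ✓; ∠JAP = 65.90° ✓; |AP| = 19.20 ✓; ∠(AP, PR) = 82.20° ✗; |PR| = 15.00 ✓.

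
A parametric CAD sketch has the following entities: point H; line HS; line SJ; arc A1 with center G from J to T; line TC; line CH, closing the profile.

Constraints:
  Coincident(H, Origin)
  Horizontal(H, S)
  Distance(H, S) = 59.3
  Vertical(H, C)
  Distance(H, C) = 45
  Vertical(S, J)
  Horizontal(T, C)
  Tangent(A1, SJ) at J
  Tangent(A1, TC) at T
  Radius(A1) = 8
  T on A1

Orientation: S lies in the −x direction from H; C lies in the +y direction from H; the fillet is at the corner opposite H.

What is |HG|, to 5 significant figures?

63.251

H is at the origin; H and S share the same y with |HS| = 59.3 and S on the −x side, so S = (-59.300, 0.0000). HC is vertical with |HC| = 45.0 and C on the +y side, so C = (0.0000, 45.000). The virtual corner opposite H is at (-59.300, 45.000). A1 meets SJ tangentially, so GJ is at right angles to SJ and tangency of A1 to TC means the radius GT is perpendicular to TC, with radius 8.0, so the center G sits 8.0 in from both sides at G = (-51.300, 37.000). Then |HG| = |G − H| = 63.251.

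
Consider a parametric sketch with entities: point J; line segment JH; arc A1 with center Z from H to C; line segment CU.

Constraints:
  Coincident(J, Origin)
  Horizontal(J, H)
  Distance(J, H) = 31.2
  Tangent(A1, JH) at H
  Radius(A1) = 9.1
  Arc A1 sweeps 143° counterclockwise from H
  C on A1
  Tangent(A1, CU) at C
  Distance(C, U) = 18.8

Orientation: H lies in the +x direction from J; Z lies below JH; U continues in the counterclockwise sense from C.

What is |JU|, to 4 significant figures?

49.25

On A1, H sits at bearing 90° from Z; a 143° counterclockwise sweep puts C at bearing 233°, so C = Z + 9.1·(cos 233°, sin 233°) = (25.72, -16.37). Since A1 is tangent to CU there, ZC ⟂ CU, so CU runs along (−sin 233°, cos 233°); with |CU| = 18.8, U = (40.74, -27.68). Then |JU| = |U − J| = 49.25.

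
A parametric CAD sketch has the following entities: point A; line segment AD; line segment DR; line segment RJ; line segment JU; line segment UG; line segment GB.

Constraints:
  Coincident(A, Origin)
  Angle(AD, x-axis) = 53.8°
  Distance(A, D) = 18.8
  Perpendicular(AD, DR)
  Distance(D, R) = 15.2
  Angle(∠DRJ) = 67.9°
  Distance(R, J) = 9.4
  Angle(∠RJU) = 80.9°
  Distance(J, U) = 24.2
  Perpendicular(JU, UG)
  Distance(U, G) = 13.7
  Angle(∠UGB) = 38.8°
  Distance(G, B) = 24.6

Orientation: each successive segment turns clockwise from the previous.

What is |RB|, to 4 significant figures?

16.46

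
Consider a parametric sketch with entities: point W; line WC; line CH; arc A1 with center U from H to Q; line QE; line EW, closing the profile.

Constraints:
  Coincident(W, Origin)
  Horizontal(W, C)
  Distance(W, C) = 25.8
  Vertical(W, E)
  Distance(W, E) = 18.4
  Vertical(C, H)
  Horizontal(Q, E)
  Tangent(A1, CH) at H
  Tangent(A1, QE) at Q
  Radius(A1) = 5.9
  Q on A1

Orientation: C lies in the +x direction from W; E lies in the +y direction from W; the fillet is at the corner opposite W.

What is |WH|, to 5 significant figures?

28.669

W is at the origin; WC is horizontal with |WC| = 25.8 and C on the +x side, so C = (25.800, 0.0000). W and E share the same x with |WE| = 18.4 and E on the +y side, so E = (0.0000, 18.400). The virtual corner opposite W is at (25.800, 18.400). Tangency of A1 to CH means the radius UH is perpendicular to CH and since A1 is tangent to QE there, UQ ⟂ QE, with radius 5.9, so the center U sits 5.9 in from both sides at U = (19.900, 12.500). That places the tangent points at H = (25.800, 12.500) on CH and Q = (19.900, 18.400) on QE. Then |WH| = |H − W| = 28.669.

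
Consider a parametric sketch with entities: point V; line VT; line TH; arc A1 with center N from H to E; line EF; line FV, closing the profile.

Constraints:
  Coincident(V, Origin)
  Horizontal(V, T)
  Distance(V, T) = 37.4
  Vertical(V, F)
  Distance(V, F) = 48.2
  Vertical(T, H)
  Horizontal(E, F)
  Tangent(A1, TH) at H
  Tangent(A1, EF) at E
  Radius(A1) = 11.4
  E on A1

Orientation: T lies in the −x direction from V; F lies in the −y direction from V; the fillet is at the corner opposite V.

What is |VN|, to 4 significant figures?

45.06

V is at the origin; V and T share the same y with |VT| = 37.4 and T on the −x side, so T = (-37.40, 0.000). V and F share the same x with |VF| = 48.2 and F on the −y side, so F = (0.000, -48.20). The virtual corner opposite V is at (-37.40, -48.20). The tangent condition forces NH to be normal to TH and the tangent condition forces NE to be normal to EF, with radius 11.4, so the center N sits 11.4 in from both sides at N = (-26.00, -36.80). Then |VN| = |N − V| = 45.06.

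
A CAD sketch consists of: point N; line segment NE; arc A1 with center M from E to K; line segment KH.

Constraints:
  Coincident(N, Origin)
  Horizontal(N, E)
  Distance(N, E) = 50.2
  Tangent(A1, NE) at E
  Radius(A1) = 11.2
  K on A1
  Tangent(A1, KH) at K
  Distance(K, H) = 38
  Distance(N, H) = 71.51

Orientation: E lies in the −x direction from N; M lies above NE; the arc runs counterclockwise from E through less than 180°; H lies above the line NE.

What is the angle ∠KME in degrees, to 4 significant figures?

106.6°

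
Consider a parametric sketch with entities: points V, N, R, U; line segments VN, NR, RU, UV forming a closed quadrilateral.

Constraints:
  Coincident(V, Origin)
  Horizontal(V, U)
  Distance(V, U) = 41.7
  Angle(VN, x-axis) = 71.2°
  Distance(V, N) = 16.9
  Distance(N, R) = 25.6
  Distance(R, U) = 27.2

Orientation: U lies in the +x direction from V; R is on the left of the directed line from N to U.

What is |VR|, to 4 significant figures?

38.37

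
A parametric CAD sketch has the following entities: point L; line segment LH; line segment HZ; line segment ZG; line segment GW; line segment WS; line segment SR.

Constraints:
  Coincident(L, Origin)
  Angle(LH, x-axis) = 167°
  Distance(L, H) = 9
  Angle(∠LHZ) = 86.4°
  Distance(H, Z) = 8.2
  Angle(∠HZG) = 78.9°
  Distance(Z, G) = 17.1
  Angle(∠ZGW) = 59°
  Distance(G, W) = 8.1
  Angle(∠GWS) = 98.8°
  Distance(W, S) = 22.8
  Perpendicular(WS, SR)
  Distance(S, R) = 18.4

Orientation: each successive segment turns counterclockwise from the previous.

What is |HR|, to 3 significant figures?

26.9

L is at the origin; LH runs at 167.0° with length 9.0, so H = (-8.77, 2.02). ∠LHZ = 86.4° gives HZ at -99.4° from the x-axis; with |HZ| = 8.2, Z = (-10.1, -6.07). ∠HZG = 78.9° gives ZG at 1.70° from the x-axis; with |ZG| = 17.1, G = (6.98, -5.56). ∠ZGW = 59.0° gives GW at 123° from the x-axis; with |GW| = 8.1, W = (2.61, 1.26). ∠GWS = 98.8° gives WS at -156° from the x-axis; with |WS| = 22.8, S = (-18.2, -7.98). WS ⟂ SR, so SR runs at -66.1°; with |SR| = 18.4, R = (-10.8, -24.8). Then |HR| = |R − H| = 26.9.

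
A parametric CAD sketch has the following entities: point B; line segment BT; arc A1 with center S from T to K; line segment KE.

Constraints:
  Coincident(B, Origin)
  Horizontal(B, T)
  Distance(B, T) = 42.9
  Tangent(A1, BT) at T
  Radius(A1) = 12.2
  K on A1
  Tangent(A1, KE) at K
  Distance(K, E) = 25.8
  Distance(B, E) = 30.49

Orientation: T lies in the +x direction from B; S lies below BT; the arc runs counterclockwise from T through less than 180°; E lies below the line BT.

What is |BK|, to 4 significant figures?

33.61

B is at the origin; BT is horizontal with |BT| = 42.9 and T on the +x side, so T = (42.90, 0.000). A1 meets BT tangentially, so ST is at right angles to BT, so S = T + (0, -12.2) = (42.90, -12.20). Since SK ⟂ KE (tangency), |SE| = √(12.2² + 25.8²) = 28.54 regardless of where K sits on A1. So E lies on both circle(B, 30.49) and circle(S, 28.54); the below-BT intersection is E = (17.41, -25.03). K is the foot of the tangent from E: K = (33.28, -4.694).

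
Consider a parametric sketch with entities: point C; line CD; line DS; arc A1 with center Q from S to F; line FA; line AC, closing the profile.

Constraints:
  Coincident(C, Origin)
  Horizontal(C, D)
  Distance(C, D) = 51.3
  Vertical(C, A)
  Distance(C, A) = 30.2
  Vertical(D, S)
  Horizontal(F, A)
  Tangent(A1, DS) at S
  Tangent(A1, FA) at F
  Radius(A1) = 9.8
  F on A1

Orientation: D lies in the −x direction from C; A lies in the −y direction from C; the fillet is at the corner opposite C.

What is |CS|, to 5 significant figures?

55.207

C is at the origin; CD is horizontal with |CD| = 51.3 and D on the −x side, so D = (-51.300, 0.0000). C and A share the same x with |CA| = 30.2 and A on the −y side, so A = (0.0000, -30.200). The virtual corner opposite C is at (-51.300, -30.200). A1 meets DS tangentially, so QS is at right angles to DS and tangency of A1 to FA means the radius QF is perpendicular to FA, with radius 9.8, so the center Q sits 9.8 in from both sides at Q = (-41.500, -20.400). That places the tangent points at S = (-51.300, -20.400) on DS and F = (-41.500, -30.200) on FA. Then |CS| = |S − C| = 55.207.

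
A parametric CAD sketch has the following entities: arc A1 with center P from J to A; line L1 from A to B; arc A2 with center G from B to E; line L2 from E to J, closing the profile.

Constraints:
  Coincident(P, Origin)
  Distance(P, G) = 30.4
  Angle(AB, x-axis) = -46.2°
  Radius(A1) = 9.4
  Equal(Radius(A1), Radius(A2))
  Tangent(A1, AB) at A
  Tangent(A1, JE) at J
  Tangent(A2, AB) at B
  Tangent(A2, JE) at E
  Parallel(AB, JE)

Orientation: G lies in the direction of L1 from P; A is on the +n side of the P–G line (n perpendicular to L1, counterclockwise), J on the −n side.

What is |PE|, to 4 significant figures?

31.82

The slot axis is L1's direction at -46.2°, so u = (cos -46.2°, sin -46.2°) = (0.6921, -0.7218) and n = (−sin -46.2°, cos -46.2°) = (0.7218, 0.6921). P is at the origin and G lies 30.4 along u from P, so G = 30.4·u = (21.04, -21.94). Tangency of A1 to both parallel lines with radius 9.4 puts A and J at P ± 9.4·n: A = (6.785, 6.506), J = (-6.785, -6.506). Equal radii place B and E the same way about G: B = G + 9.4·n = (27.83, -15.44), E = G − 9.4·n = (14.26, -28.45). Then |PE| = |E − P| = 31.82.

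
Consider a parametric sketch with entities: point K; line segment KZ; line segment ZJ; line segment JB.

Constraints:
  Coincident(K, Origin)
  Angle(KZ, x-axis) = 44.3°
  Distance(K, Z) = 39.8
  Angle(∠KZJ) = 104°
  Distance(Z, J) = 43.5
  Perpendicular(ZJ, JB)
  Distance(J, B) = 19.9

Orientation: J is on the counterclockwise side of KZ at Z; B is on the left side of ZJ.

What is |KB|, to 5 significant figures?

56.329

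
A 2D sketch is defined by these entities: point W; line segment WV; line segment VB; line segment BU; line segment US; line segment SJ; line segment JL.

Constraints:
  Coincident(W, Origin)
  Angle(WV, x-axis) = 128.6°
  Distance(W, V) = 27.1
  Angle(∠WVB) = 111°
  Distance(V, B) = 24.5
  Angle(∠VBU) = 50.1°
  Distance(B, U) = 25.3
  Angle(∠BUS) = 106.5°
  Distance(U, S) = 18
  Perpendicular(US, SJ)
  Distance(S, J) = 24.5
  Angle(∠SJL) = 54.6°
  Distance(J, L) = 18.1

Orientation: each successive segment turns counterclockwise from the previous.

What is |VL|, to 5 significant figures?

12.064

W is at the origin; WV runs at 128.6° with length 27.1, so V = (-16.907, 21.179). ∠WVB = 111.0° gives VB at -162.40° from the x-axis; with |VB| = 24.5, B = (-40.260, 13.771). ∠VBU = 50.1° gives BU at -32.500° from the x-axis; with |BU| = 25.3, U = (-18.923, 0.17746). ∠BUS = 106.5° gives US at 41.000° from the x-axis; with |US| = 18.0, S = (-5.3377, 11.987). The perpendicularity gives SJ at right angles to US, so SJ runs at 131.00°; with |SJ| = 24.5, J = (-21.411, 30.477). ∠SJL = 54.6° gives JL at -103.60° from the x-axis; with |JL| = 18.1, L = (-25.667, 12.884). Then |VL| = |L − V| = 12.064.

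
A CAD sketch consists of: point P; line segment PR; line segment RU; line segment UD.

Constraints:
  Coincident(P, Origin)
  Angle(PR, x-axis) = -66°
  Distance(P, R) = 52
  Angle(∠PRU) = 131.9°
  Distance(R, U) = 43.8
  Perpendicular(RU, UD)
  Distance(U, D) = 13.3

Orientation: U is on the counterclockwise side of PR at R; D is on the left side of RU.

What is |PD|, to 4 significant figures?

82.53

∠PRU = 131.9°, so RU runs at -66.0° + (180° − 131.9°) = -17.90° from the x-axis; with |RU| = 43.8, U = R + 43.8·(cos -17.90°, sin -17.90°) = (62.83, -60.97). RU ⟂ UD; with |UD| = 13.3 on the left of RU, D = U + 13.3·(0.3074, 0.9516) = (66.92, -48.31). Then |PD| = |D − P| = 82.53.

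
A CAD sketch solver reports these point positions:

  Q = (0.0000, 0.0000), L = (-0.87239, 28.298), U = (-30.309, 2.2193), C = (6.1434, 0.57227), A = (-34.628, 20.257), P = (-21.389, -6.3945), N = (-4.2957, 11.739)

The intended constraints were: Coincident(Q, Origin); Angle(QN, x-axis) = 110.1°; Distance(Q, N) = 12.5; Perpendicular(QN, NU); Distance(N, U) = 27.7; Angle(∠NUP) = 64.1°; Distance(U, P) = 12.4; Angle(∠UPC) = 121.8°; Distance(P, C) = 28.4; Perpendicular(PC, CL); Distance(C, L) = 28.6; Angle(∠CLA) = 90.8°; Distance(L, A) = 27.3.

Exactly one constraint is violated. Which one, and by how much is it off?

Distance(L, A) = 27.3 — off by 7.40.

Q = (0.00, 0.00) ✓; QN at 110.1° ✓; |QN| = 12.50 ✓; ∠(QN, NU) = 90.00° ✓; |NU| = 27.70 ✓; ∠NUP = 64.10° ✓; |UP| = 12.40 ✓; ∠UPC = 121.8° ✓; |PC| = 28.40 ✓; ∠(PC, CL) = 90.00° ✓; |CL| = 28.60 ✓; ∠CLA = 90.80° ✓; |LA| = 34.70 ✗.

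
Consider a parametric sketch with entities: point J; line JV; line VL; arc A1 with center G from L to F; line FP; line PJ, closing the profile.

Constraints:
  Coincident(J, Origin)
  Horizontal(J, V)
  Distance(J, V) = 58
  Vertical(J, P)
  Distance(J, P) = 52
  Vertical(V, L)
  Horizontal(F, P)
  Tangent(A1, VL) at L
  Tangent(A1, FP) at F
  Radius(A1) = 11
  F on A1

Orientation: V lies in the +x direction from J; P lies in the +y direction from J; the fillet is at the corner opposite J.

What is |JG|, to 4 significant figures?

62.37

J is at the origin; J and V share the same y with |JV| = 58.0 and V on the +x side, so V = (58.00, 0.000). J and P share the same x with |JP| = 52.0 and P on the +y side, so P = (0.000, 52.00). The virtual corner opposite J is at (58.00, 52.00). A1 meets VL tangentially, so GL is at right angles to VL and the tangent condition forces GF to be normal to FP, with radius 11.0, so the center G sits 11.0 in from both sides at G = (47.00, 41.00). Then |JG| = |G − J| = 62.37.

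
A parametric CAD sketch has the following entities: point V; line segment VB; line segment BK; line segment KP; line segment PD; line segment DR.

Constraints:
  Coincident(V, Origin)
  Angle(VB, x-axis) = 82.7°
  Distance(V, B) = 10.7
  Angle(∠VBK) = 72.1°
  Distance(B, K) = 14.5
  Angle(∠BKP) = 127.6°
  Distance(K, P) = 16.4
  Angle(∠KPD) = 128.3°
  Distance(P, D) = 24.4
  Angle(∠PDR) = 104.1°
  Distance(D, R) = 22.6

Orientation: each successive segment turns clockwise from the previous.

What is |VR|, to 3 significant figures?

27.5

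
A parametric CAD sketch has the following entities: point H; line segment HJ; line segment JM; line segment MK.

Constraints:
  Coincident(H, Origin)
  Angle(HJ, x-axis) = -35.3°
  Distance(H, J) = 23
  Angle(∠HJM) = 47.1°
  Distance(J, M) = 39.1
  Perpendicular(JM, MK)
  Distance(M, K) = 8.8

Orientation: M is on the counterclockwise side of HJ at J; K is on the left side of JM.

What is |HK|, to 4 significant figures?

24.79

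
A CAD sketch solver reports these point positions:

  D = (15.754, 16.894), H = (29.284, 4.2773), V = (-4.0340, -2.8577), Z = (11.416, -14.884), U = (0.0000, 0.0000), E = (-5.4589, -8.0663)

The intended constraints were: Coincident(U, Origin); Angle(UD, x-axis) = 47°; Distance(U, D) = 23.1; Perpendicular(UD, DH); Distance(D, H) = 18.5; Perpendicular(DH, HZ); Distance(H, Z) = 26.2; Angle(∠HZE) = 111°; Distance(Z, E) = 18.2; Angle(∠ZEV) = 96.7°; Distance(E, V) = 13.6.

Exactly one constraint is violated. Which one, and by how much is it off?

Distance(E, V) = 13.6 — off by 8.20.

U = (0.00, 0.00) ✓; UD at 47.00° ✓; |UD| = 23.10 ✓; ∠(UD, DH) = 90.00° ✓; |DH| = 18.50 ✓; ∠(DH, HZ) = 90.00° ✓; |HZ| = 26.20 ✓; ∠HZE = 111.0° ✓; |ZE| = 18.20 ✓; ∠ZEV = 96.70° ✓; |EV| = 5.400 ✗.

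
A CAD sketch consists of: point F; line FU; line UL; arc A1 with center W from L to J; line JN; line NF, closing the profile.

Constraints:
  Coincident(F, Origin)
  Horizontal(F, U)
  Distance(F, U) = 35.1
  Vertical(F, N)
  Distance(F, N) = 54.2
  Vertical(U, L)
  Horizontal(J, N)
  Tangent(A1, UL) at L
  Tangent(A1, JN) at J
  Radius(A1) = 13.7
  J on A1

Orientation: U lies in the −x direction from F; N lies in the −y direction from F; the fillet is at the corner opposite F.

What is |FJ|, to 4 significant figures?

58.27

F is at the origin; FU is horizontal with |FU| = 35.1 and U on the −x side, so U = (-35.10, 0.000). F and N share the same x with |FN| = 54.2 and N on the −y side, so N = (0.000, -54.20). The virtual corner opposite F is at (-35.10, -54.20). Tangency of A1 to UL means the radius WL is perpendicular to UL and A1 meets JN tangentially, so WJ is at right angles to JN, with radius 13.7, so the center W sits 13.7 in from both sides at W = (-21.40, -40.50). That places the tangent points at L = (-35.10, -40.50) on UL and J = (-21.40, -54.20) on JN. Then |FJ| = |J − F| = 58.27.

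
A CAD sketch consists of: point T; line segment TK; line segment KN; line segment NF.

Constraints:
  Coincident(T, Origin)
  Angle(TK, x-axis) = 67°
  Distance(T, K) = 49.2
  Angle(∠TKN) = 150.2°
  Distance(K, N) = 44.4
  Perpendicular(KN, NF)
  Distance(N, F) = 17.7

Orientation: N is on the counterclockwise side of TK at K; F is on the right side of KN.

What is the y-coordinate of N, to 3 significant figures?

89.4

T is at the origin; TK runs at 67.0° with length 49.2, so K = 49.2·(cos 67.0°, sin 67.0°) = (19.2, 45.3). ∠TKN = 150.2°, so KN runs at 67.0° + (180° − 150.2°) = 96.8° from the x-axis; with |KN| = 44.4, N = K + 44.4·(cos 96.8°, sin 96.8°) = (14.0, 89.4). So N.y = 89.4.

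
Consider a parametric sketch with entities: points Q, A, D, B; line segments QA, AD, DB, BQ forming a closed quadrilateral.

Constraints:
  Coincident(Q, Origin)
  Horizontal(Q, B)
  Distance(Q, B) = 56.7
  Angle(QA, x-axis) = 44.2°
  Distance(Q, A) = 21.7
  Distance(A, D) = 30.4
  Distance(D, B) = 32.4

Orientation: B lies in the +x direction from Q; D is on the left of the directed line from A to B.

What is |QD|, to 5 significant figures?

51.560

Q is at the origin; Q and B share the same y with |QB| = 56.7 and B in +x, so B = (56.7, 0). QA runs at 44.2° with |QA| = 21.7, so A = (15.557, 15.128). D is determined by |AD| = 30.4 and |DB| = 32.4 together: it lies at the intersection of circle(A, 30.4) and circle(B, 32.4). With |AB| = 43.836, the foot of the radical line on AB is 20.486 from A and the perpendicular offset is √(30.4² − 20.486²) = 22.461. Taking the left-of-AB solution: D = (42.536, 29.140).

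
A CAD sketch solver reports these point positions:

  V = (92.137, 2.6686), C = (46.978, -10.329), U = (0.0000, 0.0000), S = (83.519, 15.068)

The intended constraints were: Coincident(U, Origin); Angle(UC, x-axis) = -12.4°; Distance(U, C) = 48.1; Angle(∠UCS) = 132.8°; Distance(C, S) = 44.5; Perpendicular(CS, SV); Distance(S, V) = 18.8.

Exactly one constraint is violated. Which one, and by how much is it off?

Distance(S, V) = 18.8 — off by 3.70.

U = (0.00, 0.00) ✓; UC at -12.40° ✓; |UC| = 48.10 ✓; ∠UCS = 132.8° ✓; |CS| = 44.50 ✓; ∠(CS, SV) = 90.00° ✓; |SV| = 15.10 ✗.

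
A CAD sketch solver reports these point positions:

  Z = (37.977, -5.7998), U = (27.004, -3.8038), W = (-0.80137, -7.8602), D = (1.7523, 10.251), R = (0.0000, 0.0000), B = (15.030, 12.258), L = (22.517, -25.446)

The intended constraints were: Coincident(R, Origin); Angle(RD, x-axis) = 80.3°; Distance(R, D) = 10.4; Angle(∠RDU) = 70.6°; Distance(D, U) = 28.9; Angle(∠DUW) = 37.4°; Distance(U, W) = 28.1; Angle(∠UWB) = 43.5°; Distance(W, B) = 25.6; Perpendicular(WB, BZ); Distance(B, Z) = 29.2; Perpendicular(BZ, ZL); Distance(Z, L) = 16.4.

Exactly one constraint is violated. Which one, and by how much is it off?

Distance(Z, L) = 16.4 — off by 8.60.

R = (0.00, 0.00) ✓; RD at 80.30° ✓; |RD| = 10.40 ✓; ∠RDU = 70.60° ✓; |DU| = 28.90 ✓; ∠DUW = 37.40° ✓; |UW| = 28.10 ✓; ∠UWB = 43.50° ✓; |WB| = 25.60 ✓; ∠(WB, BZ) = 90.00° ✓; |BZ| = 29.20 ✓; ∠(BZ, ZL) = 90.00° ✓; |ZL| = 25.00 ✗.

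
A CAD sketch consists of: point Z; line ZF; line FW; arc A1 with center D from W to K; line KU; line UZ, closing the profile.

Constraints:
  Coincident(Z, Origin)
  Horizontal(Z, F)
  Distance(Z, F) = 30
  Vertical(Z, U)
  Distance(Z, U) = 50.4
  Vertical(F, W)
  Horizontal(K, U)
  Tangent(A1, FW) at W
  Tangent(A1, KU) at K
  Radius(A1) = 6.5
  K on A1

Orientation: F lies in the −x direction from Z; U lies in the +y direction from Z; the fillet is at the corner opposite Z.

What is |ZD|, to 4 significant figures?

49.79

Z is at the origin; ZF is horizontal with |ZF| = 30.0 and F on the −x side, so F = (-30.00, 0.000). ZU is vertical with |ZU| = 50.4 and U on the +y side, so U = (0.000, 50.40). The virtual corner opposite Z is at (-30.00, 50.40). Tangency of A1 to FW means the radius DW is perpendicular to FW and the tangent condition forces DK to be normal to KU, with radius 6.5, so the center D sits 6.5 in from both sides at D = (-23.50, 43.90). Then |ZD| = |D − Z| = 49.79.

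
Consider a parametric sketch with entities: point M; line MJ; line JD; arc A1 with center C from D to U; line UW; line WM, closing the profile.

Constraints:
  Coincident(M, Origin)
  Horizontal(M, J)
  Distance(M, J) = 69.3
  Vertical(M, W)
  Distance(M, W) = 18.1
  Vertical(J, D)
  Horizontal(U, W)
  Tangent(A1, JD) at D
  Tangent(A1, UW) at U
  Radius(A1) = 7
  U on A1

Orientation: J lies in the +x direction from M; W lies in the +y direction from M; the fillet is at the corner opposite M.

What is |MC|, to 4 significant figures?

63.28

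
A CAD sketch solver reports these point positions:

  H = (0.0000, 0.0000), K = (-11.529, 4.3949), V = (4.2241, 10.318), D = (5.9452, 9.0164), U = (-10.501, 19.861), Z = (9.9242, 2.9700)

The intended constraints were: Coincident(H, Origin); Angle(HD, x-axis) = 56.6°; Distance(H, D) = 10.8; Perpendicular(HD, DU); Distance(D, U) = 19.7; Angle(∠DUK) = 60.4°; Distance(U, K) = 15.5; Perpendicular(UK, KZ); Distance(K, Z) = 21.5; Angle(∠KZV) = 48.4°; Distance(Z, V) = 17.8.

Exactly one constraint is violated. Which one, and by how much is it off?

Distance(Z, V) = 17.8 — off by 8.50.

H = (0.00, 0.00) ✓; HD at 56.60° ✓; |HD| = 10.80 ✓; ∠(HD, DU) = 90.00° ✓; |DU| = 19.70 ✓; ∠DUK = 60.40° ✓; |UK| = 15.50 ✓; ∠(UK, KZ) = 90.00° ✓; |KZ| = 21.50 ✓; ∠KZV = 48.40° ✓; |ZV| = 9.300 ✗.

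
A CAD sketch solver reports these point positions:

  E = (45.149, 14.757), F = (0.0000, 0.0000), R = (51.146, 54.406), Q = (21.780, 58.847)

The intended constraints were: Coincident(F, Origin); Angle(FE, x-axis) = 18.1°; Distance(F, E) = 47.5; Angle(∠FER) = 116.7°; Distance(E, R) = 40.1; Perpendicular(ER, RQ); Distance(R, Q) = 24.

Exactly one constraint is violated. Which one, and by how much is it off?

Distance(R, Q) = 24 — off by 5.70.

F = (0.00, 0.00) ✓; FE at 18.10° ✓; |FE| = 47.50 ✓; ∠FER = 116.7° ✓; |ER| = 40.10 ✓; ∠(ER, RQ) = 90.00° ✓; |RQ| = 29.70 ✗.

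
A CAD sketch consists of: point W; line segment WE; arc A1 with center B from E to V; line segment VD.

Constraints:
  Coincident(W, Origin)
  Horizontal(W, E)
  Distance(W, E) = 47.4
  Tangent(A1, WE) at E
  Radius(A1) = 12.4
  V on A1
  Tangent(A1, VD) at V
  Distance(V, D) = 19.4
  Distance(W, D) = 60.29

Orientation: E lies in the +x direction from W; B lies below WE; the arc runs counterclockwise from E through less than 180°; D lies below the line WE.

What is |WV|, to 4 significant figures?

42.26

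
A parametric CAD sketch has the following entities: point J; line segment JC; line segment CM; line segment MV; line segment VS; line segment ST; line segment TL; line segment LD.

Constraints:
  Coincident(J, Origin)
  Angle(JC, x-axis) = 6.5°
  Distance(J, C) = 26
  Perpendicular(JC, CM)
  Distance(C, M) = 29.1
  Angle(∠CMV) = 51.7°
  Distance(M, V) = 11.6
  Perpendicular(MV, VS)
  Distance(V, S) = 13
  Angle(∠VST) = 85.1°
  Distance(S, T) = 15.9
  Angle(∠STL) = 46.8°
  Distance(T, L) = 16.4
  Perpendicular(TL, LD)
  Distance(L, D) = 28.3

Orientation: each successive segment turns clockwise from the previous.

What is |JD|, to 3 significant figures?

19.0

J is at the origin; JC runs at 6.5° with length 26.0, so C = (25.8, 2.94). JC ⟂ CM, so CM runs at -83.5°; with |CM| = 29.1, M = (29.1, -26.0). ∠CMV = 51.7° gives MV at 148° from the x-axis; with |MV| = 11.6, V = (19.3, -19.9). The perpendicularity gives VS at right angles to MV, so VS runs at 58.2°; with |VS| = 13.0, S = (26.1, -8.81). ∠VST = 85.1° gives ST at -36.7° from the x-axis; with |ST| = 15.9, T = (38.9, -18.3). ∠STL = 46.8° gives TL at -170° from the x-axis; with |TL| = 16.4, L = (22.7, -21.2). TL ⟂ LD, so LD runs at 100°; with |LD| = 28.3, D = (17.8, 6.67). Then |JD| = |D − J| = 19.0.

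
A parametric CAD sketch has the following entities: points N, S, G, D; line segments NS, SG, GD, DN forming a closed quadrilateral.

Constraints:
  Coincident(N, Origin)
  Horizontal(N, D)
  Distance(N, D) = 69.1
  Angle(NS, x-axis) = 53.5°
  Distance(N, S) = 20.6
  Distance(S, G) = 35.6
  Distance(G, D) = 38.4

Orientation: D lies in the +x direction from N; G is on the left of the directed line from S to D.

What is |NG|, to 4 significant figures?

54.28

N is at the origin; N and D share the same y with |ND| = 69.1 and D in +x, so D = (69.1, 0). NS runs at 53.5° with |NS| = 20.6, so S = (12.25, 16.56). G is determined by |SG| = 35.6 and |GD| = 38.4 together: it lies at the intersection of circle(S, 35.6) and circle(D, 38.4). With |SD| = 59.21, the foot of the radical line on SD is 27.85 from S and the perpendicular offset is √(35.6² − 27.85²) = 22.17. Taking the left-of-SD solution: G = (45.20, 30.05).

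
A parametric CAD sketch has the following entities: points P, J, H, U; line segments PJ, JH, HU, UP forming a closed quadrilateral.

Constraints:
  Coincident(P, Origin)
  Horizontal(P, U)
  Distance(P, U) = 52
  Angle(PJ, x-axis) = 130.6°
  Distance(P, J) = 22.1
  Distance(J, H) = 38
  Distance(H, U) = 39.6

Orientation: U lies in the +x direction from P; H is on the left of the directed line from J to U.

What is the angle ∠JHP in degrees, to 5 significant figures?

35.061°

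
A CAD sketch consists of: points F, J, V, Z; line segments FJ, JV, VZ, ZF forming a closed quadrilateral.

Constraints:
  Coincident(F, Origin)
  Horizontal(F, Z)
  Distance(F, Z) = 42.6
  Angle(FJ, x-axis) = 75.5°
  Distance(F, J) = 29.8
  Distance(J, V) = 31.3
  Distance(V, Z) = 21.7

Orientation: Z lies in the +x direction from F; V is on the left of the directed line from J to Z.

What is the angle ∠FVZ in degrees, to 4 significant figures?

73.53°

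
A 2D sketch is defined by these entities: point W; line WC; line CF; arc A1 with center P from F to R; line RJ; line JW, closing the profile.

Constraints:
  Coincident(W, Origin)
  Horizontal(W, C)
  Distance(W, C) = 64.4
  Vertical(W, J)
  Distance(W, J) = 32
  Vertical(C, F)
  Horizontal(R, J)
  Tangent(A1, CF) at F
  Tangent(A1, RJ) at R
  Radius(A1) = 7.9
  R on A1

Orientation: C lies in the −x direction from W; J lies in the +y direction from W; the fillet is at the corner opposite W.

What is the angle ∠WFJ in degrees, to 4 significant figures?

27.51°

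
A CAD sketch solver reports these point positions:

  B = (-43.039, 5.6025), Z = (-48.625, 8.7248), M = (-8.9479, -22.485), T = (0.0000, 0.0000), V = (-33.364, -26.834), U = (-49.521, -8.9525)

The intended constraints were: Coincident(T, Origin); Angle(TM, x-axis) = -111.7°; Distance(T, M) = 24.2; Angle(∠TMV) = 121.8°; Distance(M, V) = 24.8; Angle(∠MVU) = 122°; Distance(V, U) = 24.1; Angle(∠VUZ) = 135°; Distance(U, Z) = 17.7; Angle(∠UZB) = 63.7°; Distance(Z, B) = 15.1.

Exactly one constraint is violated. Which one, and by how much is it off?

Distance(Z, B) = 15.1 — off by 8.70.

T = (0.00, 0.00) ✓; TM at -111.7° ✓; |TM| = 24.20 ✓; ∠TMV = 121.8° ✓; |MV| = 24.80 ✓; ∠MVU = 122.0° ✓; |VU| = 24.10 ✓; ∠VUZ = 135.0° ✓; |UZ| = 17.70 ✓; ∠UZB = 63.70° ✓; |ZB| = 6.399 ✗.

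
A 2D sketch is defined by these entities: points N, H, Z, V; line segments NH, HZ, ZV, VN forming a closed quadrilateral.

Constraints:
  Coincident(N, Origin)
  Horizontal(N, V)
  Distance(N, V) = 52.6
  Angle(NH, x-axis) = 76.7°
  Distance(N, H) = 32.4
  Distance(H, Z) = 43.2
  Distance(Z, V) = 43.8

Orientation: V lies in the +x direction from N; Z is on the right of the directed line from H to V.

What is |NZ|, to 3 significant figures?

15.5

N is at the origin; NV is horizontal with |NV| = 52.6 and V in +x, so V = (52.6, 0). NH runs at 76.7° with |NH| = 32.4, so H = (7.45, 31.5). Z is determined by |HZ| = 43.2 and |ZV| = 43.8 together: it lies at the intersection of circle(H, 43.2) and circle(V, 43.8). With |HV| = 55.1, the foot of the radical line on HV is 27.1 from H and the perpendicular offset is √(43.2² − 27.1²) = 33.7. Taking the right-of-HV solution: Z = (10.4, -11.6).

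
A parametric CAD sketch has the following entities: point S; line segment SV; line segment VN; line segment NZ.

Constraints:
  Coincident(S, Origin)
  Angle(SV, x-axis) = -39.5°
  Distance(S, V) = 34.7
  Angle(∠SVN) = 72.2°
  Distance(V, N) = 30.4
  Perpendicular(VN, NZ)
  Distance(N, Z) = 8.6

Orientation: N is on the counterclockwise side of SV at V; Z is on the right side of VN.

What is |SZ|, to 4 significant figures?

46.10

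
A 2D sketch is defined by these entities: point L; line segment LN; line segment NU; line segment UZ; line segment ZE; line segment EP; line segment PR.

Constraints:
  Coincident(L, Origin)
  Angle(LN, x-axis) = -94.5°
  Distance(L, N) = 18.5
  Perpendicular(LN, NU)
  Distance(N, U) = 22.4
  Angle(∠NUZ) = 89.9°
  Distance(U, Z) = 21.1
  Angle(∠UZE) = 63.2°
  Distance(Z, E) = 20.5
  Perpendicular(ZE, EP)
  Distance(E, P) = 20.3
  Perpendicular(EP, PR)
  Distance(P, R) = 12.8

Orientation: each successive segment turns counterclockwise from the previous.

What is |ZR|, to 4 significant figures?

21.71

The perpendicularity gives EP at right angles to ZE, so EP runs at -67.60°; with |EP| = 20.3, P = (11.28, -25.74). The perpendicularity gives PR at right angles to EP, so PR runs at 22.40°; with |PR| = 12.8, R = (23.11, -20.87). Then |ZR| = |R − Z| = 21.71.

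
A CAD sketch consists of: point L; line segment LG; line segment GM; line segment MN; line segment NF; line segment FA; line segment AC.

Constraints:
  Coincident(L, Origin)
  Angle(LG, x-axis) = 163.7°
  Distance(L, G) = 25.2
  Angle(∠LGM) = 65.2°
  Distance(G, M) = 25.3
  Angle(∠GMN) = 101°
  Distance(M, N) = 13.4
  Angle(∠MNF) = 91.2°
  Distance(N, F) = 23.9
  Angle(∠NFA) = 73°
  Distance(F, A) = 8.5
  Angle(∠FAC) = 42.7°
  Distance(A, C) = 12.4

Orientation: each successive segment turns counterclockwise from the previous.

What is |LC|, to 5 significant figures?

4.0440

L is at the origin; LG runs at 163.7° with length 25.2, so G = (-24.187, 7.0728). ∠LGM = 65.2° gives GM at -81.500° from the x-axis; with |GM| = 25.3, M = (-20.448, -17.949). ∠GMN = 101.0° gives MN at -2.5000° from the x-axis; with |MN| = 13.4, N = (-7.0603, -18.534). ∠MNF = 91.2° gives NF at 86.300° from the x-axis; with |NF| = 23.9, F = (-5.5179, 5.3164). ∠NFA = 73.0° gives FA at -166.70° from the x-axis; with |FA| = 8.5, A = (-13.790, 3.3610). ∠FAC = 42.7° gives AC at -29.400° from the x-axis; with |AC| = 12.4, C = (-2.9869, -2.7262). Then |LC| = |C − L| = 4.0440.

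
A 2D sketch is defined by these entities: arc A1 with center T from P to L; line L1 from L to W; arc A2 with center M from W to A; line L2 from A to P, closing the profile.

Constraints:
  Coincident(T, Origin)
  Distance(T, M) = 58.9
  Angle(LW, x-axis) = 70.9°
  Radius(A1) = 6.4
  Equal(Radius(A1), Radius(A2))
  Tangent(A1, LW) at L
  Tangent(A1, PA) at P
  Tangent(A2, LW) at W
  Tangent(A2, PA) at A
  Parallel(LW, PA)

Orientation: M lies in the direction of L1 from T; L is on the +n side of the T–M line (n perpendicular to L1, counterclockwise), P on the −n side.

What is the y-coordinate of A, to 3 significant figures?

53.6

Tangency of A1 to both parallel lines with radius 6.4 puts L and P at T ± 6.4·n: L = (-6.05, 2.09), P = (6.05, -2.09). Equal radii place W and A the same way about M: W = M + 6.4·n = (13.2, 57.8), A = M − 6.4·n = (25.3, 53.6). So A.y = 53.6.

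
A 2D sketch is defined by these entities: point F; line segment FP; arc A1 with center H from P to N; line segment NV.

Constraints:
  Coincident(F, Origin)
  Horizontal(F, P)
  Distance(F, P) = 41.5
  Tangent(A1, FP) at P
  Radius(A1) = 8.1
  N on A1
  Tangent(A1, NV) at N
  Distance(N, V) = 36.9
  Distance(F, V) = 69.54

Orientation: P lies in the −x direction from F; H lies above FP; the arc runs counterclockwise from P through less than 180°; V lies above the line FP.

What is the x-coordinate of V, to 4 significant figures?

-54.07

Checks: |HN| = 8.100 ✓; ∠(HN, NV) = 90.00° ✓; |NV| = 36.90 ✓; |FV| = 69.54 ✓.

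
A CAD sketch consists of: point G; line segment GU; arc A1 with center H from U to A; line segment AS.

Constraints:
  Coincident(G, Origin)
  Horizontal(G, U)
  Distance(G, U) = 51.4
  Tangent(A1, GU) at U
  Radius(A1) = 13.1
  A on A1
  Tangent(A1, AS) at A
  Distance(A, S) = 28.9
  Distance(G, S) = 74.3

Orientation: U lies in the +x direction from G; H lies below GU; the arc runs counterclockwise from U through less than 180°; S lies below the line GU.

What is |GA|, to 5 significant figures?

46.717

G is at the origin; GU is horizontal with |GU| = 51.4 and U on the +x side, so U = (51.400, 0.0000). The tangent condition forces HU to be normal to GU, so H = U + (0, -13.1) = (51.400, -13.100). Since HA ⟂ AS (tangency), |HS| = √(13.1² + 28.9²) = 31.730 regardless of where A sits on A1. So S lies on both circle(G, 74.3) and circle(H, 31.730); the below-GU intersection is S = (60.166, -43.596). A is the foot of the tangent from S: A = (41.427, -21.594).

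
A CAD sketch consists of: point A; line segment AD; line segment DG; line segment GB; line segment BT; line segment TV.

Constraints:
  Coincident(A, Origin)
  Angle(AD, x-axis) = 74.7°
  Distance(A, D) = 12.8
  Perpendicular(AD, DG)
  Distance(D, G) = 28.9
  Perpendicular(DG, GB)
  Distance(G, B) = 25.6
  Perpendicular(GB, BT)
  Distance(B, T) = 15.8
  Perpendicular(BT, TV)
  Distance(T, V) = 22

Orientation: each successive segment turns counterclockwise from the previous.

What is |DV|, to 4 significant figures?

13.59

GB ⟂ BT, so BT runs at -15.30°; with |BT| = 15.8, T = (-16.01, -8.890). The perpendicularity gives TV at right angles to BT, so TV runs at 74.70°; with |TV| = 22.0, V = (-10.21, 12.33). Then |DV| = |V − D| = 13.59.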